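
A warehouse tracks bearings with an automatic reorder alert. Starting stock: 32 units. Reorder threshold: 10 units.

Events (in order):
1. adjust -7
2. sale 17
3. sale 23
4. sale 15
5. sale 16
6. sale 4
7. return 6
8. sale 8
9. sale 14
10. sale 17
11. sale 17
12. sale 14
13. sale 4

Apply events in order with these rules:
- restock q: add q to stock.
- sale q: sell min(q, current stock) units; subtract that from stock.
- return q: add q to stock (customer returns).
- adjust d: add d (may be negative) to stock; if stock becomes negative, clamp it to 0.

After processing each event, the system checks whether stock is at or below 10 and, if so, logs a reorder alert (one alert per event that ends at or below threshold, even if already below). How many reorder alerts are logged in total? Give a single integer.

Processing events:
Start: stock = 32
  Event 1 (adjust -7): 32 + -7 = 25
  Event 2 (sale 17): sell min(17,25)=17. stock: 25 - 17 = 8. total_sold = 17
  Event 3 (sale 23): sell min(23,8)=8. stock: 8 - 8 = 0. total_sold = 25
  Event 4 (sale 15): sell min(15,0)=0. stock: 0 - 0 = 0. total_sold = 25
  Event 5 (sale 16): sell min(16,0)=0. stock: 0 - 0 = 0. total_sold = 25
  Event 6 (sale 4): sell min(4,0)=0. stock: 0 - 0 = 0. total_sold = 25
  Event 7 (return 6): 0 + 6 = 6
  Event 8 (sale 8): sell min(8,6)=6. stock: 6 - 6 = 0. total_sold = 31
  Event 9 (sale 14): sell min(14,0)=0. stock: 0 - 0 = 0. total_sold = 31
  Event 10 (sale 17): sell min(17,0)=0. stock: 0 - 0 = 0. total_sold = 31
  Event 11 (sale 17): sell min(17,0)=0. stock: 0 - 0 = 0. total_sold = 31
  Event 12 (sale 14): sell min(14,0)=0. stock: 0 - 0 = 0. total_sold = 31
  Event 13 (sale 4): sell min(4,0)=0. stock: 0 - 0 = 0. total_sold = 31
Final: stock = 0, total_sold = 31

Checking against threshold 10:
  After event 1: stock=25 > 10
  After event 2: stock=8 <= 10 -> ALERT
  After event 3: stock=0 <= 10 -> ALERT
  After event 4: stock=0 <= 10 -> ALERT
  After event 5: stock=0 <= 10 -> ALERT
  After event 6: stock=0 <= 10 -> ALERT
  After event 7: stock=6 <= 10 -> ALERT
  After event 8: stock=0 <= 10 -> ALERT
  After event 9: stock=0 <= 10 -> ALERT
  After event 10: stock=0 <= 10 -> ALERT
  After event 11: stock=0 <= 10 -> ALERT
  After event 12: stock=0 <= 10 -> ALERT
  After event 13: stock=0 <= 10 -> ALERT
Alert events: [2, 3, 4, 5, 6, 7, 8, 9, 10, 11, 12, 13]. Count = 12

Answer: 12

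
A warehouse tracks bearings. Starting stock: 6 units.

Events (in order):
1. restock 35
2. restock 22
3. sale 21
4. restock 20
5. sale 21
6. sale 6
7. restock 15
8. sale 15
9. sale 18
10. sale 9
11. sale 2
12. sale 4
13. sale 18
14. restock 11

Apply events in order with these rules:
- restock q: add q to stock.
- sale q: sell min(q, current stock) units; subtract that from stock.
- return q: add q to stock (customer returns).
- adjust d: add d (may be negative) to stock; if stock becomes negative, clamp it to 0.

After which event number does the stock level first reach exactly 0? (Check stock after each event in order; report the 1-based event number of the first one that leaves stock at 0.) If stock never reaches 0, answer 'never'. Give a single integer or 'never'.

Processing events:
Start: stock = 6
  Event 1 (restock 35): 6 + 35 = 41
  Event 2 (restock 22): 41 + 22 = 63
  Event 3 (sale 21): sell min(21,63)=21. stock: 63 - 21 = 42. total_sold = 21
  Event 4 (restock 20): 42 + 20 = 62
  Event 5 (sale 21): sell min(21,62)=21. stock: 62 - 21 = 41. total_sold = 42
  Event 6 (sale 6): sell min(6,41)=6. stock: 41 - 6 = 35. total_sold = 48
  Event 7 (restock 15): 35 + 15 = 50
  Event 8 (sale 15): sell min(15,50)=15. stock: 50 - 15 = 35. total_sold = 63
  Event 9 (sale 18): sell min(18,35)=18. stock: 35 - 18 = 17. total_sold = 81
  Event 10 (sale 9): sell min(9,17)=9. stock: 17 - 9 = 8. total_sold = 90
  Event 11 (sale 2): sell min(2,8)=2. stock: 8 - 2 = 6. total_sold = 92
  Event 12 (sale 4): sell min(4,6)=4. stock: 6 - 4 = 2. total_sold = 96
  Event 13 (sale 18): sell min(18,2)=2. stock: 2 - 2 = 0. total_sold = 98
  Event 14 (restock 11): 0 + 11 = 11
Final: stock = 11, total_sold = 98

First zero at event 13.

Answer: 13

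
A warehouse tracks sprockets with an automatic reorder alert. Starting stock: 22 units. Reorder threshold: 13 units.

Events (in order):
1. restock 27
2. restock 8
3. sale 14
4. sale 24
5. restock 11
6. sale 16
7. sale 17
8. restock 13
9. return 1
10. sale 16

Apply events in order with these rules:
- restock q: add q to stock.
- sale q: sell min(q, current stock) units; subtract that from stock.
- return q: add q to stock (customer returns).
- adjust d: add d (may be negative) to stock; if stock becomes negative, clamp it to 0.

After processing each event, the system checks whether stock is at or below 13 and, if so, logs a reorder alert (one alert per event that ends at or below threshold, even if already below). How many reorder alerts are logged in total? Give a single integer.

Answer: 3

Derivation:
Processing events:
Start: stock = 22
  Event 1 (restock 27): 22 + 27 = 49
  Event 2 (restock 8): 49 + 8 = 57
  Event 3 (sale 14): sell min(14,57)=14. stock: 57 - 14 = 43. total_sold = 14
  Event 4 (sale 24): sell min(24,43)=24. stock: 43 - 24 = 19. total_sold = 38
  Event 5 (restock 11): 19 + 11 = 30
  Event 6 (sale 16): sell min(16,30)=16. stock: 30 - 16 = 14. total_sold = 54
  Event 7 (sale 17): sell min(17,14)=14. stock: 14 - 14 = 0. total_sold = 68
  Event 8 (restock 13): 0 + 13 = 13
  Event 9 (return 1): 13 + 1 = 14
  Event 10 (sale 16): sell min(16,14)=14. stock: 14 - 14 = 0. total_sold = 82
Final: stock = 0, total_sold = 82

Checking against threshold 13:
  After event 1: stock=49 > 13
  After event 2: stock=57 > 13
  After event 3: stock=43 > 13
  After event 4: stock=19 > 13
  After event 5: stock=30 > 13
  After event 6: stock=14 > 13
  After event 7: stock=0 <= 13 -> ALERT
  After event 8: stock=13 <= 13 -> ALERT
  After event 9: stock=14 > 13
  After event 10: stock=0 <= 13 -> ALERT
Alert events: [7, 8, 10]. Count = 3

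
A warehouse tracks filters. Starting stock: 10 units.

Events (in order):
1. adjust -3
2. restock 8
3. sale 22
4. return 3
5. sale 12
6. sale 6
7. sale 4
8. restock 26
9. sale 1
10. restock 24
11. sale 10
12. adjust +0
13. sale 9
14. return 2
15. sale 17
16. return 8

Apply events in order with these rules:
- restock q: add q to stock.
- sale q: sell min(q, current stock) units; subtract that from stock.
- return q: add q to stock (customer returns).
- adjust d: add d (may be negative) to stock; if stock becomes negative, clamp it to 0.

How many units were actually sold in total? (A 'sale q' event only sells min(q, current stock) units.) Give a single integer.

Answer: 55

Derivation:
Processing events:
Start: stock = 10
  Event 1 (adjust -3): 10 + -3 = 7
  Event 2 (restock 8): 7 + 8 = 15
  Event 3 (sale 22): sell min(22,15)=15. stock: 15 - 15 = 0. total_sold = 15
  Event 4 (return 3): 0 + 3 = 3
  Event 5 (sale 12): sell min(12,3)=3. stock: 3 - 3 = 0. total_sold = 18
  Event 6 (sale 6): sell min(6,0)=0. stock: 0 - 0 = 0. total_sold = 18
  Event 7 (sale 4): sell min(4,0)=0. stock: 0 - 0 = 0. total_sold = 18
  Event 8 (restock 26): 0 + 26 = 26
  Event 9 (sale 1): sell min(1,26)=1. stock: 26 - 1 = 25. total_sold = 19
  Event 10 (restock 24): 25 + 24 = 49
  Event 11 (sale 10): sell min(10,49)=10. stock: 49 - 10 = 39. total_sold = 29
  Event 12 (adjust +0): 39 + 0 = 39
  Event 13 (sale 9): sell min(9,39)=9. stock: 39 - 9 = 30. total_sold = 38
  Event 14 (return 2): 30 + 2 = 32
  Event 15 (sale 17): sell min(17,32)=17. stock: 32 - 17 = 15. total_sold = 55
  Event 16 (return 8): 15 + 8 = 23
Final: stock = 23, total_sold = 55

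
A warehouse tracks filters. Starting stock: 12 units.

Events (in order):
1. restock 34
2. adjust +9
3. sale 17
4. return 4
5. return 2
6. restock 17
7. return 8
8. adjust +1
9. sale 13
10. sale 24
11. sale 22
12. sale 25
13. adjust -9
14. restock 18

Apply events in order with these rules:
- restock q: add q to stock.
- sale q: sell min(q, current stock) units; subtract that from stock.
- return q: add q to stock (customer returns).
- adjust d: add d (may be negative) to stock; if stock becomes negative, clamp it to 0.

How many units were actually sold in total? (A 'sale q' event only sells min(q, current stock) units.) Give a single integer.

Processing events:
Start: stock = 12
  Event 1 (restock 34): 12 + 34 = 46
  Event 2 (adjust +9): 46 + 9 = 55
  Event 3 (sale 17): sell min(17,55)=17. stock: 55 - 17 = 38. total_sold = 17
  Event 4 (return 4): 38 + 4 = 42
  Event 5 (return 2): 42 + 2 = 44
  Event 6 (restock 17): 44 + 17 = 61
  Event 7 (return 8): 61 + 8 = 69
  Event 8 (adjust +1): 69 + 1 = 70
  Event 9 (sale 13): sell min(13,70)=13. stock: 70 - 13 = 57. total_sold = 30
  Event 10 (sale 24): sell min(24,57)=24. stock: 57 - 24 = 33. total_sold = 54
  Event 11 (sale 22): sell min(22,33)=22. stock: 33 - 22 = 11. total_sold = 76
  Event 12 (sale 25): sell min(25,11)=11. stock: 11 - 11 = 0. total_sold = 87
  Event 13 (adjust -9): 0 + -9 = 0 (clamped to 0)
  Event 14 (restock 18): 0 + 18 = 18
Final: stock = 18, total_sold = 87

Answer: 87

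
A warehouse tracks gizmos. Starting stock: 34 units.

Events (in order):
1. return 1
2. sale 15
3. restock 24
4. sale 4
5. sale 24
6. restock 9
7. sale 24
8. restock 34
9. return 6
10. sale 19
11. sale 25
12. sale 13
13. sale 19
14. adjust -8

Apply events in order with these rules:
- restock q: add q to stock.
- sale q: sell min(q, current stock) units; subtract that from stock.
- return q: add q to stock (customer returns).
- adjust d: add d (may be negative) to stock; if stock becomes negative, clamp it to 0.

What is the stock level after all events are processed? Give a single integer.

Answer: 0

Derivation:
Processing events:
Start: stock = 34
  Event 1 (return 1): 34 + 1 = 35
  Event 2 (sale 15): sell min(15,35)=15. stock: 35 - 15 = 20. total_sold = 15
  Event 3 (restock 24): 20 + 24 = 44
  Event 4 (sale 4): sell min(4,44)=4. stock: 44 - 4 = 40. total_sold = 19
  Event 5 (sale 24): sell min(24,40)=24. stock: 40 - 24 = 16. total_sold = 43
  Event 6 (restock 9): 16 + 9 = 25
  Event 7 (sale 24): sell min(24,25)=24. stock: 25 - 24 = 1. total_sold = 67
  Event 8 (restock 34): 1 + 34 = 35
  Event 9 (return 6): 35 + 6 = 41
  Event 10 (sale 19): sell min(19,41)=19. stock: 41 - 19 = 22. total_sold = 86
  Event 11 (sale 25): sell min(25,22)=22. stock: 22 - 22 = 0. total_sold = 108
  Event 12 (sale 13): sell min(13,0)=0. stock: 0 - 0 = 0. total_sold = 108
  Event 13 (sale 19): sell min(19,0)=0. stock: 0 - 0 = 0. total_sold = 108
  Event 14 (adjust -8): 0 + -8 = 0 (clamped to 0)
Final: stock = 0, total_sold = 108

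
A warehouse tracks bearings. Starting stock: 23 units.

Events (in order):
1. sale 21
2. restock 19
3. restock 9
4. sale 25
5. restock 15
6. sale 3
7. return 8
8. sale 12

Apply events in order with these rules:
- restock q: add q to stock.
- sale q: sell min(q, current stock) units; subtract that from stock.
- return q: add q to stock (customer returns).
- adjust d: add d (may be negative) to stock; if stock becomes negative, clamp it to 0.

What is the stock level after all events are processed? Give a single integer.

Processing events:
Start: stock = 23
  Event 1 (sale 21): sell min(21,23)=21. stock: 23 - 21 = 2. total_sold = 21
  Event 2 (restock 19): 2 + 19 = 21
  Event 3 (restock 9): 21 + 9 = 30
  Event 4 (sale 25): sell min(25,30)=25. stock: 30 - 25 = 5. total_sold = 46
  Event 5 (restock 15): 5 + 15 = 20
  Event 6 (sale 3): sell min(3,20)=3. stock: 20 - 3 = 17. total_sold = 49
  Event 7 (return 8): 17 + 8 = 25
  Event 8 (sale 12): sell min(12,25)=12. stock: 25 - 12 = 13. total_sold = 61
Final: stock = 13, total_sold = 61

Answer: 13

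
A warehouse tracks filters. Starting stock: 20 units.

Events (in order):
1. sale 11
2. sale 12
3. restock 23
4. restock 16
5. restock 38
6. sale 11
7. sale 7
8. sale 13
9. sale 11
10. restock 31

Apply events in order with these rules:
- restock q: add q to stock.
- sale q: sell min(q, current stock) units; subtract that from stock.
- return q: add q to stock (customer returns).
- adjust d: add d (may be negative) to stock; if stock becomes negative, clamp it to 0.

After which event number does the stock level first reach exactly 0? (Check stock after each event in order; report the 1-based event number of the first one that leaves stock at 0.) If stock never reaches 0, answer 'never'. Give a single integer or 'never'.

Answer: 2

Derivation:
Processing events:
Start: stock = 20
  Event 1 (sale 11): sell min(11,20)=11. stock: 20 - 11 = 9. total_sold = 11
  Event 2 (sale 12): sell min(12,9)=9. stock: 9 - 9 = 0. total_sold = 20
  Event 3 (restock 23): 0 + 23 = 23
  Event 4 (restock 16): 23 + 16 = 39
  Event 5 (restock 38): 39 + 38 = 77
  Event 6 (sale 11): sell min(11,77)=11. stock: 77 - 11 = 66. total_sold = 31
  Event 7 (sale 7): sell min(7,66)=7. stock: 66 - 7 = 59. total_sold = 38
  Event 8 (sale 13): sell min(13,59)=13. stock: 59 - 13 = 46. total_sold = 51
  Event 9 (sale 11): sell min(11,46)=11. stock: 46 - 11 = 35. total_sold = 62
  Event 10 (restock 31): 35 + 31 = 66
Final: stock = 66, total_sold = 62

First zero at event 2.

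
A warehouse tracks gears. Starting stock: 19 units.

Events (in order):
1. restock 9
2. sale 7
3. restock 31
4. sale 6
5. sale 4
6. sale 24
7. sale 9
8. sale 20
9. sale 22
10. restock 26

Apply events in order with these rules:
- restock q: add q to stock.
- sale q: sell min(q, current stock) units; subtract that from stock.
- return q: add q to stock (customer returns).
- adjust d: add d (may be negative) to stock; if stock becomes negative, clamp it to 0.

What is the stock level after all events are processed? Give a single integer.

Processing events:
Start: stock = 19
  Event 1 (restock 9): 19 + 9 = 28
  Event 2 (sale 7): sell min(7,28)=7. stock: 28 - 7 = 21. total_sold = 7
  Event 3 (restock 31): 21 + 31 = 52
  Event 4 (sale 6): sell min(6,52)=6. stock: 52 - 6 = 46. total_sold = 13
  Event 5 (sale 4): sell min(4,46)=4. stock: 46 - 4 = 42. total_sold = 17
  Event 6 (sale 24): sell min(24,42)=24. stock: 42 - 24 = 18. total_sold = 41
  Event 7 (sale 9): sell min(9,18)=9. stock: 18 - 9 = 9. total_sold = 50
  Event 8 (sale 20): sell min(20,9)=9. stock: 9 - 9 = 0. total_sold = 59
  Event 9 (sale 22): sell min(22,0)=0. stock: 0 - 0 = 0. total_sold = 59
  Event 10 (restock 26): 0 + 26 = 26
Final: stock = 26, total_sold = 59

Answer: 26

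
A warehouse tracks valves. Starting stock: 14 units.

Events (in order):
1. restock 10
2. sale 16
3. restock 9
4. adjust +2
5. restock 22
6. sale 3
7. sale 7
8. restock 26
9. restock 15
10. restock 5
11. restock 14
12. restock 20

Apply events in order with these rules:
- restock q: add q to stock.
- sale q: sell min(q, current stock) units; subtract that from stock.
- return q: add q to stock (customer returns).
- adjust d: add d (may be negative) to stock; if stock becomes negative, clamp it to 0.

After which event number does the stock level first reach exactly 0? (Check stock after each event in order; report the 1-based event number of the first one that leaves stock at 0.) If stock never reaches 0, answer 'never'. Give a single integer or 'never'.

Answer: never

Derivation:
Processing events:
Start: stock = 14
  Event 1 (restock 10): 14 + 10 = 24
  Event 2 (sale 16): sell min(16,24)=16. stock: 24 - 16 = 8. total_sold = 16
  Event 3 (restock 9): 8 + 9 = 17
  Event 4 (adjust +2): 17 + 2 = 19
  Event 5 (restock 22): 19 + 22 = 41
  Event 6 (sale 3): sell min(3,41)=3. stock: 41 - 3 = 38. total_sold = 19
  Event 7 (sale 7): sell min(7,38)=7. stock: 38 - 7 = 31. total_sold = 26
  Event 8 (restock 26): 31 + 26 = 57
  Event 9 (restock 15): 57 + 15 = 72
  Event 10 (restock 5): 72 + 5 = 77
  Event 11 (restock 14): 77 + 14 = 91
  Event 12 (restock 20): 91 + 20 = 111
Final: stock = 111, total_sold = 26

Stock never reaches 0.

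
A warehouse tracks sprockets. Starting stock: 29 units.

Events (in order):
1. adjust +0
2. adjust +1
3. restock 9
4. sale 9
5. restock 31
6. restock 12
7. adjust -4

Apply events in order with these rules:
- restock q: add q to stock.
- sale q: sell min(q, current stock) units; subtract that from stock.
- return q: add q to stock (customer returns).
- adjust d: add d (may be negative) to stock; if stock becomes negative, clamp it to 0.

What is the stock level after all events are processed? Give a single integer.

Processing events:
Start: stock = 29
  Event 1 (adjust +0): 29 + 0 = 29
  Event 2 (adjust +1): 29 + 1 = 30
  Event 3 (restock 9): 30 + 9 = 39
  Event 4 (sale 9): sell min(9,39)=9. stock: 39 - 9 = 30. total_sold = 9
  Event 5 (restock 31): 30 + 31 = 61
  Event 6 (restock 12): 61 + 12 = 73
  Event 7 (adjust -4): 73 + -4 = 69
Final: stock = 69, total_sold = 9

Answer: 69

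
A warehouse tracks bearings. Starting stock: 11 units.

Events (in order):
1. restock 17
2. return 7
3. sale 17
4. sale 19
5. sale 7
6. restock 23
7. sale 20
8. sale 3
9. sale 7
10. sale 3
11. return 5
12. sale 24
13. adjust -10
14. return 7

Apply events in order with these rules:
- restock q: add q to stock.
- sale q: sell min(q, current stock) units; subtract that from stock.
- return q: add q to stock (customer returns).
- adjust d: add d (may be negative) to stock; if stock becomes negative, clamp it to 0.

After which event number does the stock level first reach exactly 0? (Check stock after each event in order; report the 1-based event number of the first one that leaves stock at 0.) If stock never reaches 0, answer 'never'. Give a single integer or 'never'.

Answer: 4

Derivation:
Processing events:
Start: stock = 11
  Event 1 (restock 17): 11 + 17 = 28
  Event 2 (return 7): 28 + 7 = 35
  Event 3 (sale 17): sell min(17,35)=17. stock: 35 - 17 = 18. total_sold = 17
  Event 4 (sale 19): sell min(19,18)=18. stock: 18 - 18 = 0. total_sold = 35
  Event 5 (sale 7): sell min(7,0)=0. stock: 0 - 0 = 0. total_sold = 35
  Event 6 (restock 23): 0 + 23 = 23
  Event 7 (sale 20): sell min(20,23)=20. stock: 23 - 20 = 3. total_sold = 55
  Event 8 (sale 3): sell min(3,3)=3. stock: 3 - 3 = 0. total_sold = 58
  Event 9 (sale 7): sell min(7,0)=0. stock: 0 - 0 = 0. total_sold = 58
  Event 10 (sale 3): sell min(3,0)=0. stock: 0 - 0 = 0. total_sold = 58
  Event 11 (return 5): 0 + 5 = 5
  Event 12 (sale 24): sell min(24,5)=5. stock: 5 - 5 = 0. total_sold = 63
  Event 13 (adjust -10): 0 + -10 = 0 (clamped to 0)
  Event 14 (return 7): 0 + 7 = 7
Final: stock = 7, total_sold = 63

First zero at event 4.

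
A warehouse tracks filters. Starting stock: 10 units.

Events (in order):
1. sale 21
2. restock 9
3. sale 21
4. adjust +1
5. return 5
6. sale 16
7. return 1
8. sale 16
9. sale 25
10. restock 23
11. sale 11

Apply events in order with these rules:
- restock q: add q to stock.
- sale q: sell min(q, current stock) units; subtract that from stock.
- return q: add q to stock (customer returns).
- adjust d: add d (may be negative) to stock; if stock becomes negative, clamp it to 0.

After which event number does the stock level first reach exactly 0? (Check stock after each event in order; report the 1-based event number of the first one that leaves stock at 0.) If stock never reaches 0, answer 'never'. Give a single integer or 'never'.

Answer: 1

Derivation:
Processing events:
Start: stock = 10
  Event 1 (sale 21): sell min(21,10)=10. stock: 10 - 10 = 0. total_sold = 10
  Event 2 (restock 9): 0 + 9 = 9
  Event 3 (sale 21): sell min(21,9)=9. stock: 9 - 9 = 0. total_sold = 19
  Event 4 (adjust +1): 0 + 1 = 1
  Event 5 (return 5): 1 + 5 = 6
  Event 6 (sale 16): sell min(16,6)=6. stock: 6 - 6 = 0. total_sold = 25
  Event 7 (return 1): 0 + 1 = 1
  Event 8 (sale 16): sell min(16,1)=1. stock: 1 - 1 = 0. total_sold = 26
  Event 9 (sale 25): sell min(25,0)=0. stock: 0 - 0 = 0. total_sold = 26
  Event 10 (restock 23): 0 + 23 = 23
  Event 11 (sale 11): sell min(11,23)=11. stock: 23 - 11 = 12. total_sold = 37
Final: stock = 12, total_sold = 37

First zero at event 1.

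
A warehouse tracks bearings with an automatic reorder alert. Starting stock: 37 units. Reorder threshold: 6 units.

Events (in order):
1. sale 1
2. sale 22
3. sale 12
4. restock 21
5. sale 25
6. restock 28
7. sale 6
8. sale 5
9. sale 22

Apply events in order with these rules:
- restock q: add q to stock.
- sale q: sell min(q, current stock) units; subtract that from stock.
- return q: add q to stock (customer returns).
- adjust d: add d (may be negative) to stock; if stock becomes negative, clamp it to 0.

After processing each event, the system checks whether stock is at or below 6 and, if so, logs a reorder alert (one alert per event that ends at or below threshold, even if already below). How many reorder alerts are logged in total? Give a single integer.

Answer: 3

Derivation:
Processing events:
Start: stock = 37
  Event 1 (sale 1): sell min(1,37)=1. stock: 37 - 1 = 36. total_sold = 1
  Event 2 (sale 22): sell min(22,36)=22. stock: 36 - 22 = 14. total_sold = 23
  Event 3 (sale 12): sell min(12,14)=12. stock: 14 - 12 = 2. total_sold = 35
  Event 4 (restock 21): 2 + 21 = 23
  Event 5 (sale 25): sell min(25,23)=23. stock: 23 - 23 = 0. total_sold = 58
  Event 6 (restock 28): 0 + 28 = 28
  Event 7 (sale 6): sell min(6,28)=6. stock: 28 - 6 = 22. total_sold = 64
  Event 8 (sale 5): sell min(5,22)=5. stock: 22 - 5 = 17. total_sold = 69
  Event 9 (sale 22): sell min(22,17)=17. stock: 17 - 17 = 0. total_sold = 86
Final: stock = 0, total_sold = 86

Checking against threshold 6:
  After event 1: stock=36 > 6
  After event 2: stock=14 > 6
  After event 3: stock=2 <= 6 -> ALERT
  After event 4: stock=23 > 6
  After event 5: stock=0 <= 6 -> ALERT
  After event 6: stock=28 > 6
  After event 7: stock=22 > 6
  After event 8: stock=17 > 6
  After event 9: stock=0 <= 6 -> ALERT
Alert events: [3, 5, 9]. Count = 3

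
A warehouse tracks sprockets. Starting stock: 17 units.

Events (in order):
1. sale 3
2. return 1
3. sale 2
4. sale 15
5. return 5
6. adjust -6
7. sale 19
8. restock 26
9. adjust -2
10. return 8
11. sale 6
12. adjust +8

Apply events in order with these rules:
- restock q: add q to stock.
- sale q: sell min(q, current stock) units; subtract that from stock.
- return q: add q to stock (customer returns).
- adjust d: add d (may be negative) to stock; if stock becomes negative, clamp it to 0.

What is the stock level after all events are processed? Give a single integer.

Processing events:
Start: stock = 17
  Event 1 (sale 3): sell min(3,17)=3. stock: 17 - 3 = 14. total_sold = 3
  Event 2 (return 1): 14 + 1 = 15
  Event 3 (sale 2): sell min(2,15)=2. stock: 15 - 2 = 13. total_sold = 5
  Event 4 (sale 15): sell min(15,13)=13. stock: 13 - 13 = 0. total_sold = 18
  Event 5 (return 5): 0 + 5 = 5
  Event 6 (adjust -6): 5 + -6 = 0 (clamped to 0)
  Event 7 (sale 19): sell min(19,0)=0. stock: 0 - 0 = 0. total_sold = 18
  Event 8 (restock 26): 0 + 26 = 26
  Event 9 (adjust -2): 26 + -2 = 24
  Event 10 (return 8): 24 + 8 = 32
  Event 11 (sale 6): sell min(6,32)=6. stock: 32 - 6 = 26. total_sold = 24
  Event 12 (adjust +8): 26 + 8 = 34
Final: stock = 34, total_sold = 24

Answer: 34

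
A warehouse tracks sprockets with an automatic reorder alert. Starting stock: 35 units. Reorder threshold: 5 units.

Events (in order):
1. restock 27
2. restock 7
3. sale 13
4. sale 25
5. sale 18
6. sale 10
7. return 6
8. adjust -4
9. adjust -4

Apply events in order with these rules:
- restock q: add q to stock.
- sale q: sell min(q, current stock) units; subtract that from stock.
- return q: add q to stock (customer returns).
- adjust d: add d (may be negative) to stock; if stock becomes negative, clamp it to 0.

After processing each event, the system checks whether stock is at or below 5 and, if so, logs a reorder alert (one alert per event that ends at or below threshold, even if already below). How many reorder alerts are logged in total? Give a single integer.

Processing events:
Start: stock = 35
  Event 1 (restock 27): 35 + 27 = 62
  Event 2 (restock 7): 62 + 7 = 69
  Event 3 (sale 13): sell min(13,69)=13. stock: 69 - 13 = 56. total_sold = 13
  Event 4 (sale 25): sell min(25,56)=25. stock: 56 - 25 = 31. total_sold = 38
  Event 5 (sale 18): sell min(18,31)=18. stock: 31 - 18 = 13. total_sold = 56
  Event 6 (sale 10): sell min(10,13)=10. stock: 13 - 10 = 3. total_sold = 66
  Event 7 (return 6): 3 + 6 = 9
  Event 8 (adjust -4): 9 + -4 = 5
  Event 9 (adjust -4): 5 + -4 = 1
Final: stock = 1, total_sold = 66

Checking against threshold 5:
  After event 1: stock=62 > 5
  After event 2: stock=69 > 5
  After event 3: stock=56 > 5
  After event 4: stock=31 > 5
  After event 5: stock=13 > 5
  After event 6: stock=3 <= 5 -> ALERT
  After event 7: stock=9 > 5
  After event 8: stock=5 <= 5 -> ALERT
  After event 9: stock=1 <= 5 -> ALERT
Alert events: [6, 8, 9]. Count = 3

Answer: 3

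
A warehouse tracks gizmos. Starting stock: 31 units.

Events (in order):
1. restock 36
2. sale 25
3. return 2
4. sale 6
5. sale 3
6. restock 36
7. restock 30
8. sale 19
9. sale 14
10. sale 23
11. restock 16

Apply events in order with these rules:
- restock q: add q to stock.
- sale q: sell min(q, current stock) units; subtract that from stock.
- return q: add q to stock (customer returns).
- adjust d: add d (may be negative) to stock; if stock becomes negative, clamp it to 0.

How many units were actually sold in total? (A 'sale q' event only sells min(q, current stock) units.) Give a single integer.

Processing events:
Start: stock = 31
  Event 1 (restock 36): 31 + 36 = 67
  Event 2 (sale 25): sell min(25,67)=25. stock: 67 - 25 = 42. total_sold = 25
  Event 3 (return 2): 42 + 2 = 44
  Event 4 (sale 6): sell min(6,44)=6. stock: 44 - 6 = 38. total_sold = 31
  Event 5 (sale 3): sell min(3,38)=3. stock: 38 - 3 = 35. total_sold = 34
  Event 6 (restock 36): 35 + 36 = 71
  Event 7 (restock 30): 71 + 30 = 101
  Event 8 (sale 19): sell min(19,101)=19. stock: 101 - 19 = 82. total_sold = 53
  Event 9 (sale 14): sell min(14,82)=14. stock: 82 - 14 = 68. total_sold = 67
  Event 10 (sale 23): sell min(23,68)=23. stock: 68 - 23 = 45. total_sold = 90
  Event 11 (restock 16): 45 + 16 = 61
Final: stock = 61, total_sold = 90

Answer: 90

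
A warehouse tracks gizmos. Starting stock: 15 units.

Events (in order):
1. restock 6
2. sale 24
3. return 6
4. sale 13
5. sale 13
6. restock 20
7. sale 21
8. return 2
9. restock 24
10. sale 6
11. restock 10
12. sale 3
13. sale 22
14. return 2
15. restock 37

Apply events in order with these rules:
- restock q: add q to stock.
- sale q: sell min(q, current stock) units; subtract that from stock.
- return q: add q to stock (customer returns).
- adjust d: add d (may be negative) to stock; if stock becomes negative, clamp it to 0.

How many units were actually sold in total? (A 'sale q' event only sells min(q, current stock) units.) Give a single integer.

Processing events:
Start: stock = 15
  Event 1 (restock 6): 15 + 6 = 21
  Event 2 (sale 24): sell min(24,21)=21. stock: 21 - 21 = 0. total_sold = 21
  Event 3 (return 6): 0 + 6 = 6
  Event 4 (sale 13): sell min(13,6)=6. stock: 6 - 6 = 0. total_sold = 27
  Event 5 (sale 13): sell min(13,0)=0. stock: 0 - 0 = 0. total_sold = 27
  Event 6 (restock 20): 0 + 20 = 20
  Event 7 (sale 21): sell min(21,20)=20. stock: 20 - 20 = 0. total_sold = 47
  Event 8 (return 2): 0 + 2 = 2
  Event 9 (restock 24): 2 + 24 = 26
  Event 10 (sale 6): sell min(6,26)=6. stock: 26 - 6 = 20. total_sold = 53
  Event 11 (restock 10): 20 + 10 = 30
  Event 12 (sale 3): sell min(3,30)=3. stock: 30 - 3 = 27. total_sold = 56
  Event 13 (sale 22): sell min(22,27)=22. stock: 27 - 22 = 5. total_sold = 78
  Event 14 (return 2): 5 + 2 = 7
  Event 15 (restock 37): 7 + 37 = 44
Final: stock = 44, total_sold = 78

Answer: 78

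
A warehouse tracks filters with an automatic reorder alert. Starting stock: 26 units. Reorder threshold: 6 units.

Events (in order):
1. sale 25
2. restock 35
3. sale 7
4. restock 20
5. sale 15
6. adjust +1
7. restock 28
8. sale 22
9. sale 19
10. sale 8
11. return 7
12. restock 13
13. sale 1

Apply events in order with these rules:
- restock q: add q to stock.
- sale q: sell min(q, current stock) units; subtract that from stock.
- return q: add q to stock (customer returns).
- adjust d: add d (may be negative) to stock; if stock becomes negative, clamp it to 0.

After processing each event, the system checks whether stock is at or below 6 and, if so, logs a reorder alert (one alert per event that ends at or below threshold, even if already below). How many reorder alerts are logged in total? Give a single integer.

Answer: 1

Derivation:
Processing events:
Start: stock = 26
  Event 1 (sale 25): sell min(25,26)=25. stock: 26 - 25 = 1. total_sold = 25
  Event 2 (restock 35): 1 + 35 = 36
  Event 3 (sale 7): sell min(7,36)=7. stock: 36 - 7 = 29. total_sold = 32
  Event 4 (restock 20): 29 + 20 = 49
  Event 5 (sale 15): sell min(15,49)=15. stock: 49 - 15 = 34. total_sold = 47
  Event 6 (adjust +1): 34 + 1 = 35
  Event 7 (restock 28): 35 + 28 = 63
  Event 8 (sale 22): sell min(22,63)=22. stock: 63 - 22 = 41. total_sold = 69
  Event 9 (sale 19): sell min(19,41)=19. stock: 41 - 19 = 22. total_sold = 88
  Event 10 (sale 8): sell min(8,22)=8. stock: 22 - 8 = 14. total_sold = 96
  Event 11 (return 7): 14 + 7 = 21
  Event 12 (restock 13): 21 + 13 = 34
  Event 13 (sale 1): sell min(1,34)=1. stock: 34 - 1 = 33. total_sold = 97
Final: stock = 33, total_sold = 97

Checking against threshold 6:
  After event 1: stock=1 <= 6 -> ALERT
  After event 2: stock=36 > 6
  After event 3: stock=29 > 6
  After event 4: stock=49 > 6
  After event 5: stock=34 > 6
  After event 6: stock=35 > 6
  After event 7: stock=63 > 6
  After event 8: stock=41 > 6
  After event 9: stock=22 > 6
  After event 10: stock=14 > 6
  After event 11: stock=21 > 6
  After event 12: stock=34 > 6
  After event 13: stock=33 > 6
Alert events: [1]. Count = 1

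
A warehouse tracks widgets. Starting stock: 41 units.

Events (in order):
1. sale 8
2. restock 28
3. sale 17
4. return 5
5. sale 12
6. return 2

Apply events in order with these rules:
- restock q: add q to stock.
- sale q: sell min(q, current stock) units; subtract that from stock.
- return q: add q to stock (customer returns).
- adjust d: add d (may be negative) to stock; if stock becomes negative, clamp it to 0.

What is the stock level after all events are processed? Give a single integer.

Processing events:
Start: stock = 41
  Event 1 (sale 8): sell min(8,41)=8. stock: 41 - 8 = 33. total_sold = 8
  Event 2 (restock 28): 33 + 28 = 61
  Event 3 (sale 17): sell min(17,61)=17. stock: 61 - 17 = 44. total_sold = 25
  Event 4 (return 5): 44 + 5 = 49
  Event 5 (sale 12): sell min(12,49)=12. stock: 49 - 12 = 37. total_sold = 37
  Event 6 (return 2): 37 + 2 = 39
Final: stock = 39, total_sold = 37

Answer: 39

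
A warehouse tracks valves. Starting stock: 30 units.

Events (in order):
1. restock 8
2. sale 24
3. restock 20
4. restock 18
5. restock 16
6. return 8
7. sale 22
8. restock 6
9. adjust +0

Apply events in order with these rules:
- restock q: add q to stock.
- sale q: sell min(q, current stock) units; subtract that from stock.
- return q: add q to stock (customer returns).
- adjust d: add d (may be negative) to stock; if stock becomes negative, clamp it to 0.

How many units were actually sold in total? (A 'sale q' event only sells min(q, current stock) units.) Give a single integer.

Processing events:
Start: stock = 30
  Event 1 (restock 8): 30 + 8 = 38
  Event 2 (sale 24): sell min(24,38)=24. stock: 38 - 24 = 14. total_sold = 24
  Event 3 (restock 20): 14 + 20 = 34
  Event 4 (restock 18): 34 + 18 = 52
  Event 5 (restock 16): 52 + 16 = 68
  Event 6 (return 8): 68 + 8 = 76
  Event 7 (sale 22): sell min(22,76)=22. stock: 76 - 22 = 54. total_sold = 46
  Event 8 (restock 6): 54 + 6 = 60
  Event 9 (adjust +0): 60 + 0 = 60
Final: stock = 60, total_sold = 46

Answer: 46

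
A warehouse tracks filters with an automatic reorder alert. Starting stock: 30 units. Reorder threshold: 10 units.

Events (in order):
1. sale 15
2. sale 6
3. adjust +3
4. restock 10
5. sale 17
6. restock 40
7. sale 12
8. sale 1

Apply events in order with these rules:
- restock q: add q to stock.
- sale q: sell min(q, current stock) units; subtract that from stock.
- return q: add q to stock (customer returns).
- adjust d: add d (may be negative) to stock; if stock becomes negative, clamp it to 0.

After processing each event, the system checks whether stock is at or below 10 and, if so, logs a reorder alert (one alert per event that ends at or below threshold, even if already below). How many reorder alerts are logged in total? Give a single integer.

Processing events:
Start: stock = 30
  Event 1 (sale 15): sell min(15,30)=15. stock: 30 - 15 = 15. total_sold = 15
  Event 2 (sale 6): sell min(6,15)=6. stock: 15 - 6 = 9. total_sold = 21
  Event 3 (adjust +3): 9 + 3 = 12
  Event 4 (restock 10): 12 + 10 = 22
  Event 5 (sale 17): sell min(17,22)=17. stock: 22 - 17 = 5. total_sold = 38
  Event 6 (restock 40): 5 + 40 = 45
  Event 7 (sale 12): sell min(12,45)=12. stock: 45 - 12 = 33. total_sold = 50
  Event 8 (sale 1): sell min(1,33)=1. stock: 33 - 1 = 32. total_sold = 51
Final: stock = 32, total_sold = 51

Checking against threshold 10:
  After event 1: stock=15 > 10
  After event 2: stock=9 <= 10 -> ALERT
  After event 3: stock=12 > 10
  After event 4: stock=22 > 10
  After event 5: stock=5 <= 10 -> ALERT
  After event 6: stock=45 > 10
  After event 7: stock=33 > 10
  After event 8: stock=32 > 10
Alert events: [2, 5]. Count = 2

Answer: 2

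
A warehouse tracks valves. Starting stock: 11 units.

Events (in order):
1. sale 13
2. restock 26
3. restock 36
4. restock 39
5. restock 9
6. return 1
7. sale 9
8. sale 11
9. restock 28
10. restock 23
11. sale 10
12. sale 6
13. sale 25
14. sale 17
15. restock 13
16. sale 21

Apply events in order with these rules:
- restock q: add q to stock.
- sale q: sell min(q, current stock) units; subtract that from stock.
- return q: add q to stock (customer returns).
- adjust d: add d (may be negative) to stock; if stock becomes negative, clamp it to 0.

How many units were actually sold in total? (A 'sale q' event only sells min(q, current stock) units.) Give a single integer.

Processing events:
Start: stock = 11
  Event 1 (sale 13): sell min(13,11)=11. stock: 11 - 11 = 0. total_sold = 11
  Event 2 (restock 26): 0 + 26 = 26
  Event 3 (restock 36): 26 + 36 = 62
  Event 4 (restock 39): 62 + 39 = 101
  Event 5 (restock 9): 101 + 9 = 110
  Event 6 (return 1): 110 + 1 = 111
  Event 7 (sale 9): sell min(9,111)=9. stock: 111 - 9 = 102. total_sold = 20
  Event 8 (sale 11): sell min(11,102)=11. stock: 102 - 11 = 91. total_sold = 31
  Event 9 (restock 28): 91 + 28 = 119
  Event 10 (restock 23): 119 + 23 = 142
  Event 11 (sale 10): sell min(10,142)=10. stock: 142 - 10 = 132. total_sold = 41
  Event 12 (sale 6): sell min(6,132)=6. stock: 132 - 6 = 126. total_sold = 47
  Event 13 (sale 25): sell min(25,126)=25. stock: 126 - 25 = 101. total_sold = 72
  Event 14 (sale 17): sell min(17,101)=17. stock: 101 - 17 = 84. total_sold = 89
  Event 15 (restock 13): 84 + 13 = 97
  Event 16 (sale 21): sell min(21,97)=21. stock: 97 - 21 = 76. total_sold = 110
Final: stock = 76, total_sold = 110

Answer: 110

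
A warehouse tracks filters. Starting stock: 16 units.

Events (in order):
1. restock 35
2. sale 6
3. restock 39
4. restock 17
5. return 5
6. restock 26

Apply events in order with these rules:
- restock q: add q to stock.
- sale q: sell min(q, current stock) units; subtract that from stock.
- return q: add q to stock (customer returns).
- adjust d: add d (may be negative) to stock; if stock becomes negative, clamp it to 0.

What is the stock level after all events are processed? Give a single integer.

Processing events:
Start: stock = 16
  Event 1 (restock 35): 16 + 35 = 51
  Event 2 (sale 6): sell min(6,51)=6. stock: 51 - 6 = 45. total_sold = 6
  Event 3 (restock 39): 45 + 39 = 84
  Event 4 (restock 17): 84 + 17 = 101
  Event 5 (return 5): 101 + 5 = 106
  Event 6 (restock 26): 106 + 26 = 132
Final: stock = 132, total_sold = 6

Answer: 132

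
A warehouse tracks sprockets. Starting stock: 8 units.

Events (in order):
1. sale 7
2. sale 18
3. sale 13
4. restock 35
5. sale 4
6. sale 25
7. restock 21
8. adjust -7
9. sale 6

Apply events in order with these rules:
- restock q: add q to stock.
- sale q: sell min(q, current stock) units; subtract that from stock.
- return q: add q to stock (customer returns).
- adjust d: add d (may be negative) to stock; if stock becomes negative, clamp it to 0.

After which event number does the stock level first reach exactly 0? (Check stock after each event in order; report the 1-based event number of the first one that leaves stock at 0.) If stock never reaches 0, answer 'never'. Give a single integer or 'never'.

Processing events:
Start: stock = 8
  Event 1 (sale 7): sell min(7,8)=7. stock: 8 - 7 = 1. total_sold = 7
  Event 2 (sale 18): sell min(18,1)=1. stock: 1 - 1 = 0. total_sold = 8
  Event 3 (sale 13): sell min(13,0)=0. stock: 0 - 0 = 0. total_sold = 8
  Event 4 (restock 35): 0 + 35 = 35
  Event 5 (sale 4): sell min(4,35)=4. stock: 35 - 4 = 31. total_sold = 12
  Event 6 (sale 25): sell min(25,31)=25. stock: 31 - 25 = 6. total_sold = 37
  Event 7 (restock 21): 6 + 21 = 27
  Event 8 (adjust -7): 27 + -7 = 20
  Event 9 (sale 6): sell min(6,20)=6. stock: 20 - 6 = 14. total_sold = 43
Final: stock = 14, total_sold = 43

First zero at event 2.

Answer: 2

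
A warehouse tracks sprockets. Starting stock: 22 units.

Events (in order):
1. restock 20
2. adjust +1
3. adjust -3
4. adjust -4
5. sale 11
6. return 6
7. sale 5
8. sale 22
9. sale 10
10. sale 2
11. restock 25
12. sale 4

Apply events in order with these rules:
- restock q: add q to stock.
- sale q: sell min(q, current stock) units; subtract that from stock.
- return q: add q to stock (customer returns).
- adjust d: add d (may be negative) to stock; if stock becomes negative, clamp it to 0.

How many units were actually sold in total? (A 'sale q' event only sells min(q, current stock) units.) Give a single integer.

Processing events:
Start: stock = 22
  Event 1 (restock 20): 22 + 20 = 42
  Event 2 (adjust +1): 42 + 1 = 43
  Event 3 (adjust -3): 43 + -3 = 40
  Event 4 (adjust -4): 40 + -4 = 36
  Event 5 (sale 11): sell min(11,36)=11. stock: 36 - 11 = 25. total_sold = 11
  Event 6 (return 6): 25 + 6 = 31
  Event 7 (sale 5): sell min(5,31)=5. stock: 31 - 5 = 26. total_sold = 16
  Event 8 (sale 22): sell min(22,26)=22. stock: 26 - 22 = 4. total_sold = 38
  Event 9 (sale 10): sell min(10,4)=4. stock: 4 - 4 = 0. total_sold = 42
  Event 10 (sale 2): sell min(2,0)=0. stock: 0 - 0 = 0. total_sold = 42
  Event 11 (restock 25): 0 + 25 = 25
  Event 12 (sale 4): sell min(4,25)=4. stock: 25 - 4 = 21. total_sold = 46
Final: stock = 21, total_sold = 46

Answer: 46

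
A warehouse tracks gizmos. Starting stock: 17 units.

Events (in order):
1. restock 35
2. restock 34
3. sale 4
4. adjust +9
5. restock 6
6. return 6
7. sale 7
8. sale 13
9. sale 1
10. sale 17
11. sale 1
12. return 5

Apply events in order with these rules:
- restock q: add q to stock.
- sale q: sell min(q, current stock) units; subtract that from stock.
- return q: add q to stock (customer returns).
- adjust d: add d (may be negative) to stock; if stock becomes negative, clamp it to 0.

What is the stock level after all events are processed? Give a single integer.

Answer: 69

Derivation:
Processing events:
Start: stock = 17
  Event 1 (restock 35): 17 + 35 = 52
  Event 2 (restock 34): 52 + 34 = 86
  Event 3 (sale 4): sell min(4,86)=4. stock: 86 - 4 = 82. total_sold = 4
  Event 4 (adjust +9): 82 + 9 = 91
  Event 5 (restock 6): 91 + 6 = 97
  Event 6 (return 6): 97 + 6 = 103
  Event 7 (sale 7): sell min(7,103)=7. stock: 103 - 7 = 96. total_sold = 11
  Event 8 (sale 13): sell min(13,96)=13. stock: 96 - 13 = 83. total_sold = 24
  Event 9 (sale 1): sell min(1,83)=1. stock: 83 - 1 = 82. total_sold = 25
  Event 10 (sale 17): sell min(17,82)=17. stock: 82 - 17 = 65. total_sold = 42
  Event 11 (sale 1): sell min(1,65)=1. stock: 65 - 1 = 64. total_sold = 43
  Event 12 (return 5): 64 + 5 = 69
Final: stock = 69, total_sold = 43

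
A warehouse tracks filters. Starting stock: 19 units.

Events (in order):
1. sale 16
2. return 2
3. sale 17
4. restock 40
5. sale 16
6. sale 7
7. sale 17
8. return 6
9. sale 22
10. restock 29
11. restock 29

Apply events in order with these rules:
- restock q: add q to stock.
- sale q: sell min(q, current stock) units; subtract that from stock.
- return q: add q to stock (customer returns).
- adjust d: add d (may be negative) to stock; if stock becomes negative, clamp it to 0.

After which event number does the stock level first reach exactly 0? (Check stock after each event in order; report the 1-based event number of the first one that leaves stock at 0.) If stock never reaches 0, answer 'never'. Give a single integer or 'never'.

Answer: 3

Derivation:
Processing events:
Start: stock = 19
  Event 1 (sale 16): sell min(16,19)=16. stock: 19 - 16 = 3. total_sold = 16
  Event 2 (return 2): 3 + 2 = 5
  Event 3 (sale 17): sell min(17,5)=5. stock: 5 - 5 = 0. total_sold = 21
  Event 4 (restock 40): 0 + 40 = 40
  Event 5 (sale 16): sell min(16,40)=16. stock: 40 - 16 = 24. total_sold = 37
  Event 6 (sale 7): sell min(7,24)=7. stock: 24 - 7 = 17. total_sold = 44
  Event 7 (sale 17): sell min(17,17)=17. stock: 17 - 17 = 0. total_sold = 61
  Event 8 (return 6): 0 + 6 = 6
  Event 9 (sale 22): sell min(22,6)=6. stock: 6 - 6 = 0. total_sold = 67
  Event 10 (restock 29): 0 + 29 = 29
  Event 11 (restock 29): 29 + 29 = 58
Final: stock = 58, total_sold = 67

First zero at event 3.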